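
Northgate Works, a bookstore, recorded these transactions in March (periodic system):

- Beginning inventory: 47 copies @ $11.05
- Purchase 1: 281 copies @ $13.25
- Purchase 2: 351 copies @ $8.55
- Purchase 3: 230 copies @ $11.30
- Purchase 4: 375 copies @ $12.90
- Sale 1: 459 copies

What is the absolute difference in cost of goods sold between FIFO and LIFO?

FIFO COGS: 47 @ $11.05 + 281 @ $13.25 + 131 @ $8.55 = $5,362.65
LIFO COGS: 375 @ $12.90 + 84 @ $11.30 = $5,786.70
Difference = |$5,362.65 − $5,786.70| = $424.05

$424.05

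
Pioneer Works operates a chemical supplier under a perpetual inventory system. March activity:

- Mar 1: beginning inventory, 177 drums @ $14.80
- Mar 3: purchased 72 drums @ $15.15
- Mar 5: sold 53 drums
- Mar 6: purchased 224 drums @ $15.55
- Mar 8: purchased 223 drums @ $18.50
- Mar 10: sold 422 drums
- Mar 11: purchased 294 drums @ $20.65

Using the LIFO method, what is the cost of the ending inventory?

Ending inventory = $9,367.30

Mar 5, 53 sold [LIFO — newest first]: 53 @ $15.15 = $802.95
Mar 10, 422 sold [LIFO — newest first]: 223 @ $18.50 + 199 @ $15.55 = $7,219.95
Total COGS = $802.95 + $7,219.95 = $8,022.90
Ending inventory: 177 @ $14.80 + 19 @ $15.15 + 25 @ $15.55 + 294 @ $20.65 = $9,367.30
Check: goods available $17,390.20 = COGS $8,022.90 + ending $9,367.30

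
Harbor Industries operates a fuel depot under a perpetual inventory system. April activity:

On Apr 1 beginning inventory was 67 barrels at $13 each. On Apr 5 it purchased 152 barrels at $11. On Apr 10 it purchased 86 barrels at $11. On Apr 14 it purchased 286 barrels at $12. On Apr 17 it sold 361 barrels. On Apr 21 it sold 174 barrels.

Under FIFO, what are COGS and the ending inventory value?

Apr 17, 361 sold [FIFO — oldest first]: 67 @ $13 + 152 @ $11 + 86 @ $11 + 56 @ $12 = $4,161
Apr 21, 174 sold [FIFO — oldest first]: 174 @ $12 = $2,088
Total COGS = $4,161 + $2,088 = $6,249
Ending inventory: 56 @ $12 = $672
Check: goods available $6,921 = COGS $6,249 + ending $672

COGS = $6,249; ending inventory = $672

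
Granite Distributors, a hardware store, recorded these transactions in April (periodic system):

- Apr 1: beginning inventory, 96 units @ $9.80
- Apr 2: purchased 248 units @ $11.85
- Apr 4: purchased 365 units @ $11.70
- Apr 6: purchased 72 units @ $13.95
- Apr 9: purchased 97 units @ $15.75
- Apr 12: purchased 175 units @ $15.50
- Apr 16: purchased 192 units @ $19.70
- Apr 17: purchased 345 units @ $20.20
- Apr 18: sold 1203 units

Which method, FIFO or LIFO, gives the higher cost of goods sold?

LIFO

FIFO COGS: 96 @ $9.80 + 248 @ $11.85 + 365 @ $11.70 + 72 @ $13.95 + 97 @ $15.75 + 175 @ $15.50 + 150 @ $19.70 = $16,349.75
LIFO COGS: 345 @ $20.20 + 192 @ $19.70 + 175 @ $15.50 + 97 @ $15.75 + 72 @ $13.95 + 322 @ $11.70 = $19,763.45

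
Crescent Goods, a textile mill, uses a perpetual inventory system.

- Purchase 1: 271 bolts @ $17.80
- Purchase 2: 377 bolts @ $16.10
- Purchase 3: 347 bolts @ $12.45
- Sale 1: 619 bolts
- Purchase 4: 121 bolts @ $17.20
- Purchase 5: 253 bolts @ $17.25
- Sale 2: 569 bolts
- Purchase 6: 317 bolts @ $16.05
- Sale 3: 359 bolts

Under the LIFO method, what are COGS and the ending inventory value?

COGS = $24,272.75; ending inventory = $2,474.20

Sale 1 (619) [LIFO — newest first]: 347 @ $12.45 + 272 @ $16.10 = $8,699.35
Sale 2 (569) [LIFO — newest first]: 253 @ $17.25 + 121 @ $17.20 + 105 @ $16.10 + 90 @ $17.80 = $9,737.95
Sale 3 (359) [LIFO — newest first]: 317 @ $16.05 + 42 @ $17.80 = $5,835.45
Total COGS = $8,699.35 + $9,737.95 + $5,835.45 = $24,272.75
Ending inventory: 139 @ $17.80 = $2,474.20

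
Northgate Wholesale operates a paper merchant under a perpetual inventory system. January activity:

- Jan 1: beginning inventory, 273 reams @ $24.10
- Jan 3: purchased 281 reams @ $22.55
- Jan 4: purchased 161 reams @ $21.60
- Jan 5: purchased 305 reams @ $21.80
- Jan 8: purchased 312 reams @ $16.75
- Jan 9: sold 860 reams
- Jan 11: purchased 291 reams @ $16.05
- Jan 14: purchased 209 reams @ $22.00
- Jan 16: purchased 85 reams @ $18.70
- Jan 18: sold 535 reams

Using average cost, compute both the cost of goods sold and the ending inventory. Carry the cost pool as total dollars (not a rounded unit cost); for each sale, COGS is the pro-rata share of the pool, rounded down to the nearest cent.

After Jan 1: 273 on hand, pool $6,579.30 (≈ $24.1000 each)
After Jan 3: 554 on hand, pool $12,915.85 (≈ $23.3138 each)
After Jan 4: 715 on hand, pool $16,393.45 (≈ $22.9279 each)
After Jan 5: 1020 on hand, pool $23,042.45 (≈ $22.5906 each)
After Jan 8: 1332 on hand, pool $28,268.45 (≈ $21.2226 each)
Jan 9, sell 860: 860/1332 × $28,268.45 → $18,251.40
After Jan 11: 763 on hand, pool $14,687.60 (≈ $19.2498 each)
After Jan 14: 972 on hand, pool $19,285.60 (≈ $19.8412 each)
After Jan 16: 1057 on hand, pool $20,875.10 (≈ $19.7494 each)
Jan 18, sell 535: 535/1057 × $20,875.10 → $10,565.92
Total COGS = $18,251.40 + $10,565.92 = $28,817.32
Ending inventory (cost pool remaining) = $10,309.18

COGS = $28,817.32; ending inventory = $10,309.18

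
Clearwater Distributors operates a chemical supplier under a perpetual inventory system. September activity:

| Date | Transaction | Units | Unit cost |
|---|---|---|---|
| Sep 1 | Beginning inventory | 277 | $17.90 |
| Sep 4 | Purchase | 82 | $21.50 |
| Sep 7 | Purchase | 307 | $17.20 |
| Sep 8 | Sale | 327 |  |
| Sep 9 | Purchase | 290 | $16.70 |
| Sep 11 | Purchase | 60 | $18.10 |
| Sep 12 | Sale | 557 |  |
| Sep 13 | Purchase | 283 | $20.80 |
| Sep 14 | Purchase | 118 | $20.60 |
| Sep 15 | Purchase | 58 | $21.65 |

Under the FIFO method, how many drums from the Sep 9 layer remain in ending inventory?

72

Sep 8, 327 sold [FIFO — oldest first]: 277 @ $17.90 + 50 @ $21.50 = $6,033.30
Sep 12, 557 sold [FIFO — oldest first]: 32 @ $21.50 + 307 @ $17.20 + 218 @ $16.70 = $9,609.00
Total COGS = $6,033.30 + $9,609.00 = $15,642.30
Ending inventory: 72 @ $16.70 + 60 @ $18.10 + 283 @ $20.80 + 118 @ $20.60 + 58 @ $21.65 = $11,861.30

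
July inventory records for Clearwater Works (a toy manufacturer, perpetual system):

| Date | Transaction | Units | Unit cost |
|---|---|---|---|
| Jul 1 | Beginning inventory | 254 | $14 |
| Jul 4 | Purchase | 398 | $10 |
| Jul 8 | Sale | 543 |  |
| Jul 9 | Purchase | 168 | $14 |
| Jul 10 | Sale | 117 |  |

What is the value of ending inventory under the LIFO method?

Jul 8, 543 sold [LIFO — newest first]: 398 @ $10 + 145 @ $14 = $6,010
Jul 10, 117 sold [LIFO — newest first]: 117 @ $14 = $1,638
Total COGS = $6,010 + $1,638 = $7,648
Ending inventory: 109 @ $14 + 51 @ $14 = $2,240
Check: goods available $9,888 = COGS $7,648 + ending $2,240

Ending inventory = $2,240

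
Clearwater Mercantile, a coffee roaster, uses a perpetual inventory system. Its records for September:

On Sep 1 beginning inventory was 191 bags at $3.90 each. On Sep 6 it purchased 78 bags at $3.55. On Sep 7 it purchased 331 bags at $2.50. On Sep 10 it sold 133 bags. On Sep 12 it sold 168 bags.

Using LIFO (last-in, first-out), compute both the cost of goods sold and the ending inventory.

Sep 10, 133 sold [LIFO — newest first]: 133 @ $2.50 = $332.50
Sep 12, 168 sold [LIFO — newest first]: 168 @ $2.50 = $420.00
Total COGS = $332.50 + $420.00 = $752.50
Ending inventory: 191 @ $3.90 + 78 @ $3.55 + 30 @ $2.50 = $1,096.80
Check: goods available $1,849.30 = COGS $752.50 + ending $1,096.80

COGS = $752.50; ending inventory = $1,096.80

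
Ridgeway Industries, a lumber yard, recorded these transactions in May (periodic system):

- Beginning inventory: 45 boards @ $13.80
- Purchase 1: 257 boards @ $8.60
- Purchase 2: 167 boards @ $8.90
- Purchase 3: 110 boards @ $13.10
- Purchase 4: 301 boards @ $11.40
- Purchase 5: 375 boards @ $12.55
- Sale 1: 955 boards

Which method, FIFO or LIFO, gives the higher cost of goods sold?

FIFO COGS: 45 @ $13.80 + 257 @ $8.60 + 167 @ $8.90 + 110 @ $13.10 + 301 @ $11.40 + 75 @ $12.55 = $10,131.15
LIFO COGS: 375 @ $12.55 + 301 @ $11.40 + 110 @ $13.10 + 167 @ $8.90 + 2 @ $8.60 = $11,082.15

LIFO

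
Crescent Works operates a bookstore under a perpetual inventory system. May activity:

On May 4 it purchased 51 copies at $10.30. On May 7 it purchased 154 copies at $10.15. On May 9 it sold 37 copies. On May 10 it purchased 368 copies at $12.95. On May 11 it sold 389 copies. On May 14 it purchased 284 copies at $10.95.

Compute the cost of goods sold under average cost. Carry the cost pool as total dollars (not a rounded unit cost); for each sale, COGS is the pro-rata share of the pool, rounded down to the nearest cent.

After May 4: 51 on hand, pool $525.30 (≈ $10.3000 each)
After May 7: 205 on hand, pool $2,088.40 (≈ $10.1873 each)
May 9, sell 37: 37/205 × $2,088.40 → $376.93
After May 10: 536 on hand, pool $6,477.07 (≈ $12.0841 each)
May 11, sell 389: 389/536 × $6,477.07 → $4,700.70
After May 14: 431 on hand, pool $4,886.17 (≈ $11.3368 each)
Total COGS = $376.93 + $4,700.70 = $5,077.63
Ending inventory (cost pool remaining) = $4,886.17

COGS = $5,077.63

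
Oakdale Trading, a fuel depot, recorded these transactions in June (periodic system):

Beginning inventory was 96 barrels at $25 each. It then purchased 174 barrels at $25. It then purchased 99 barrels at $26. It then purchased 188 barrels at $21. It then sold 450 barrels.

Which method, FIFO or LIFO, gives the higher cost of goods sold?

FIFO COGS: 96 @ $25 + 174 @ $25 + 99 @ $26 + 81 @ $21 = $11,025
LIFO COGS: 188 @ $21 + 99 @ $26 + 163 @ $25 = $10,597

FIFO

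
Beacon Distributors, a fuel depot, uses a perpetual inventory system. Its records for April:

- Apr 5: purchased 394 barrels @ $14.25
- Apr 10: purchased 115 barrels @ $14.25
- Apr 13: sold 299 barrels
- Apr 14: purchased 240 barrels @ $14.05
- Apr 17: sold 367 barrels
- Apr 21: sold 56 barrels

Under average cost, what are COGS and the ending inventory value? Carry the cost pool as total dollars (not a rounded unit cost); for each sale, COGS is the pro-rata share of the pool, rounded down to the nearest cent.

After Apr 5: 394 on hand, pool $5,614.50 (≈ $14.2500 each)
After Apr 10: 509 on hand, pool $7,253.25 (≈ $14.2500 each)
Apr 13, sell 299: 299/509 × $7,253.25 → $4,260.75
After Apr 14: 450 on hand, pool $6,364.50 (≈ $14.1433 each)
Apr 17, sell 367: 367/450 × $6,364.50 → $5,190.60
Apr 21, sell 56: 56/83 × $1,173.90 → $792.02
Total COGS = $4,260.75 + $5,190.60 + $792.02 = $10,243.37
Ending inventory (cost pool remaining) = $381.88

COGS = $10,243.37; ending inventory = $381.88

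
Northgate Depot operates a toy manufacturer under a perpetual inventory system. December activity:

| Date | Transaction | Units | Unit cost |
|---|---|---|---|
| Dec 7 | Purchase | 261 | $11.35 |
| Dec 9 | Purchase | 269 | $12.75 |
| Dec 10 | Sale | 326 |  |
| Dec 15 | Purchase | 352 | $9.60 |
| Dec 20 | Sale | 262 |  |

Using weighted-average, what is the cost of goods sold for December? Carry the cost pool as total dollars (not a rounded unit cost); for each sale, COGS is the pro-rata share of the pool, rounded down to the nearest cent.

COGS = $6,683.47

After Dec 7: 261 on hand, pool $2,962.35 (≈ $11.3500 each)
After Dec 9: 530 on hand, pool $6,392.10 (≈ $12.0606 each)
Dec 10, sell 326: 326/530 × $6,392.10 → $3,931.74
After Dec 15: 556 on hand, pool $5,839.56 (≈ $10.5028 each)
Dec 20, sell 262: 262/556 × $5,839.56 → $2,751.73
Total COGS = $3,931.74 + $2,751.73 = $6,683.47
Ending inventory (cost pool remaining) = $3,087.83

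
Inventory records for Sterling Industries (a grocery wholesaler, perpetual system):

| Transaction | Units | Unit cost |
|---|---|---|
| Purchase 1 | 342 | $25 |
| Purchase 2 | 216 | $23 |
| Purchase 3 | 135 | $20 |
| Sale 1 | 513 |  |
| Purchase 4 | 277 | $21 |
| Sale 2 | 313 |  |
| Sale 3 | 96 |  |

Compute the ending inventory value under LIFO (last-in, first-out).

Sale 1 (513) [LIFO — newest first]: 135 @ $20 + 216 @ $23 + 162 @ $25 = $11,718
Sale 2 (313) [LIFO — newest first]: 277 @ $21 + 36 @ $25 = $6,717
Sale 3 (96) [LIFO — newest first]: 96 @ $25 = $2,400
Total COGS = $11,718 + $6,717 + $2,400 = $20,835
Ending inventory: 48 @ $25 = $1,200

Ending inventory = $1,200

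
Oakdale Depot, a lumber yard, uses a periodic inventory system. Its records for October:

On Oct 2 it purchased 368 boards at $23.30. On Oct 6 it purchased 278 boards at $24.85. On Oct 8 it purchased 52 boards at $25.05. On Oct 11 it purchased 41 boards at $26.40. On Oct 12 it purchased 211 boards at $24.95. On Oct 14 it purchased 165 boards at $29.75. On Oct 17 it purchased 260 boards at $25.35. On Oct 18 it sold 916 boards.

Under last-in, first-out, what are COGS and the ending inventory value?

Oct 18, 916 sold [LIFO — newest first]: 260 @ $25.35 + 165 @ $29.75 + 211 @ $24.95 + 41 @ $26.40 + 52 @ $25.05 + 187 @ $24.85 = $23,796.15
Ending inventory: 368 @ $23.30 + 91 @ $24.85 = $10,835.75

COGS = $23,796.15; ending inventory = $10,835.75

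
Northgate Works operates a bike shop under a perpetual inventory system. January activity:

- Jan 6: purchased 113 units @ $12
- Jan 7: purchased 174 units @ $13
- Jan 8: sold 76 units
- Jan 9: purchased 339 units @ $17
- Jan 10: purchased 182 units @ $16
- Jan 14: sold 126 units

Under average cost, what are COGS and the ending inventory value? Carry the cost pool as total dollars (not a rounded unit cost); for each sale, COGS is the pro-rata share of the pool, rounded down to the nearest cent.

COGS = $2,909.16; ending inventory = $9,383.84

After Jan 6: 113 on hand, pool $1,356.00 (≈ $12.0000 each)
After Jan 7: 287 on hand, pool $3,618.00 (≈ $12.6063 each)
Jan 8, sell 76: 76/287 × $3,618.00 → $958.07
After Jan 9: 550 on hand, pool $8,422.93 (≈ $15.3144 each)
After Jan 10: 732 on hand, pool $11,334.93 (≈ $15.4849 each)
Jan 14, sell 126: 126/732 × $11,334.93 → $1,951.09
Total COGS = $958.07 + $1,951.09 = $2,909.16
Ending inventory (cost pool remaining) = $9,383.84
Check: goods available $12,293.00 = COGS $2,909.16 + ending $9,383.84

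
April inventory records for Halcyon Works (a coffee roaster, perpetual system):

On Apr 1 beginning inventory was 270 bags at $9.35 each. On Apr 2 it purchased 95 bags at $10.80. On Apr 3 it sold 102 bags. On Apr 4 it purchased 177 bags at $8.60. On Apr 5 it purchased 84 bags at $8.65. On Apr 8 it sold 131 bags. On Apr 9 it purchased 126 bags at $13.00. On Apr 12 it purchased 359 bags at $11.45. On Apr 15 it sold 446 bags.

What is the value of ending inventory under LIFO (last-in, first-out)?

Apr 3, 102 sold [LIFO — newest first]: 95 @ $10.80 + 7 @ $9.35 = $1,091.45
Apr 8, 131 sold [LIFO — newest first]: 84 @ $8.65 + 47 @ $8.60 = $1,130.80
Apr 15, 446 sold [LIFO — newest first]: 359 @ $11.45 + 87 @ $13.00 = $5,241.55
Total COGS = $1,091.45 + $1,130.80 + $5,241.55 = $7,463.80
Ending inventory: 263 @ $9.35 + 130 @ $8.60 + 39 @ $13.00 = $4,084.05
Check: goods available $11,547.85 = COGS $7,463.80 + ending $4,084.05

Ending inventory = $4,084.05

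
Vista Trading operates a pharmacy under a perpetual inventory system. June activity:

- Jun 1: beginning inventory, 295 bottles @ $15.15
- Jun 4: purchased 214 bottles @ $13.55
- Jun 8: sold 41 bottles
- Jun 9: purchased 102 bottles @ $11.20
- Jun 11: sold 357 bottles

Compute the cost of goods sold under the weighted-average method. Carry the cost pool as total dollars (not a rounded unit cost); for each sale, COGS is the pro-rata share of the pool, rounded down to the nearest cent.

After Jun 1: 295 on hand, pool $4,469.25 (≈ $15.1500 each)
After Jun 4: 509 on hand, pool $7,368.95 (≈ $14.4773 each)
Jun 8, sell 41: 41/509 × $7,368.95 → $593.56
After Jun 9: 570 on hand, pool $7,917.79 (≈ $13.8909 each)
Jun 11, sell 357: 357/570 × $7,917.79 → $4,959.03
Total COGS = $593.56 + $4,959.03 = $5,552.59
Ending inventory (cost pool remaining) = $2,958.76
Check: goods available $8,511.35 = COGS $5,552.59 + ending $2,958.76

COGS = $5,552.59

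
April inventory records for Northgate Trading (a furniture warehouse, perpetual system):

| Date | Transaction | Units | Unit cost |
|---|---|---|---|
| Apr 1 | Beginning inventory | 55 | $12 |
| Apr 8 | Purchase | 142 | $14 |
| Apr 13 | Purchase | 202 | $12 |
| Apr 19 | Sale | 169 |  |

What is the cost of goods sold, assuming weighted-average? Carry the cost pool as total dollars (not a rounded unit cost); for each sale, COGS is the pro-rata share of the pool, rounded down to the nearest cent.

After Apr 1: 55 on hand, pool $660.00 (≈ $12.0000 each)
After Apr 8: 197 on hand, pool $2,648.00 (≈ $13.4416 each)
After Apr 13: 399 on hand, pool $5,072.00 (≈ $12.7118 each)
Apr 19, sell 169: 169/399 × $5,072.00 → $2,148.29
Ending inventory (cost pool remaining) = $2,923.71

COGS = $2,148.29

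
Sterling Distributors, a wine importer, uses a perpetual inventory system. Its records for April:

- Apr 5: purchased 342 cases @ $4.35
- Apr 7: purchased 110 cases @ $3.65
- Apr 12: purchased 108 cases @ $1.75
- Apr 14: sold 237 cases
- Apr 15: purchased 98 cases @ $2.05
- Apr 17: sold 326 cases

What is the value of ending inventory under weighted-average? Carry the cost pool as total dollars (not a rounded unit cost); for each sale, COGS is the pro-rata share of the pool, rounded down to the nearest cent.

Ending inventory = $315.82

After Apr 5: 342 on hand, pool $1,487.70 (≈ $4.3500 each)
After Apr 7: 452 on hand, pool $1,889.20 (≈ $4.1796 each)
After Apr 12: 560 on hand, pool $2,078.20 (≈ $3.7111 each)
Apr 14, sell 237: 237/560 × $2,078.20 → $879.52
After Apr 15: 421 on hand, pool $1,399.58 (≈ $3.3244 each)
Apr 17, sell 326: 326/421 × $1,399.58 → $1,083.76
Total COGS = $879.52 + $1,083.76 = $1,963.28
Ending inventory (cost pool remaining) = $315.82
Check: goods available $2,279.10 = COGS $1,963.28 + ending $315.82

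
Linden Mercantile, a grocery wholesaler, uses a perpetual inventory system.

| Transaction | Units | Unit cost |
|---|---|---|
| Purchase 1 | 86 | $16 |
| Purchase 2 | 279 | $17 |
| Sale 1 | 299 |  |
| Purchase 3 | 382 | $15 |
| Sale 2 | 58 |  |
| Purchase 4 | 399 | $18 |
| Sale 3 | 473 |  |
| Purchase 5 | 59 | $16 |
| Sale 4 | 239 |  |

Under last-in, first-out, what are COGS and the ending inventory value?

COGS = $17,869; ending inventory = $2,106

Sale 1 (299) [LIFO — newest first]: 279 @ $17 + 20 @ $16 = $5,063
Sale 2 (58) [LIFO — newest first]: 58 @ $15 = $870
Sale 3 (473) [LIFO — newest first]: 399 @ $18 + 74 @ $15 = $8,292
Sale 4 (239) [LIFO — newest first]: 59 @ $16 + 180 @ $15 = $3,644
Total COGS = $5,063 + $870 + $8,292 + $3,644 = $17,869
Ending inventory: 66 @ $16 + 70 @ $15 = $2,106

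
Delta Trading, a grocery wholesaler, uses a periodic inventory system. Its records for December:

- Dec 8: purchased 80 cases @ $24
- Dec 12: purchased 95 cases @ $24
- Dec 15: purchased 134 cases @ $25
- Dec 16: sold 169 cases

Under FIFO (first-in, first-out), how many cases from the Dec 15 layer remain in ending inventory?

Dec 16, 169 sold [FIFO — oldest first]: 80 @ $24 + 89 @ $24 = $4,056
Ending inventory: 6 @ $24 + 134 @ $25 = $3,494

134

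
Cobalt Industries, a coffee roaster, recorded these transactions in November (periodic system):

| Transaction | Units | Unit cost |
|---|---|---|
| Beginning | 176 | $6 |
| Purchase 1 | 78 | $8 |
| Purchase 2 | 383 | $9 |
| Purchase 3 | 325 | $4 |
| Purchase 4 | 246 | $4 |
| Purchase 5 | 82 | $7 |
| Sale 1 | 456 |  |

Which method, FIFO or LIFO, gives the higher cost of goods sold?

FIFO COGS: 176 @ $6 + 78 @ $8 + 202 @ $9 = $3,498
LIFO COGS: 82 @ $7 + 246 @ $4 + 128 @ $4 = $2,070

FIFO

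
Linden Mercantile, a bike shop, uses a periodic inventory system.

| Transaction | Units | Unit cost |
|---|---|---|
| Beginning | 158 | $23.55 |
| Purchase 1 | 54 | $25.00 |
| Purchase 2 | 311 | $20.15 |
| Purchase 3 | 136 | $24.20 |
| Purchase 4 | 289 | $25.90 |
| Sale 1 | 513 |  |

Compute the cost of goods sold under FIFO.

Sale 1 (513) [FIFO — oldest first]: 158 @ $23.55 + 54 @ $25.00 + 301 @ $20.15 = $11,136.05
Ending inventory: 10 @ $20.15 + 136 @ $24.20 + 289 @ $25.90 = $10,977.80
Check: goods available $22,113.85 = COGS $11,136.05 + ending $10,977.80

COGS = $11,136.05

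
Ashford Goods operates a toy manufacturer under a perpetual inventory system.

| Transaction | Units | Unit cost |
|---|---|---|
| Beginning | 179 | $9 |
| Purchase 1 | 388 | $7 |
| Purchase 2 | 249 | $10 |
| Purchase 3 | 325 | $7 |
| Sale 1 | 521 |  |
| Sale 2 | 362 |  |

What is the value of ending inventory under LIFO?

Sale 1 (521) [LIFO — newest first]: 325 @ $7 + 196 @ $10 = $4,235
Sale 2 (362) [LIFO — newest first]: 53 @ $10 + 309 @ $7 = $2,693
Total COGS = $4,235 + $2,693 = $6,928
Ending inventory: 179 @ $9 + 79 @ $7 = $2,164

Ending inventory = $2,164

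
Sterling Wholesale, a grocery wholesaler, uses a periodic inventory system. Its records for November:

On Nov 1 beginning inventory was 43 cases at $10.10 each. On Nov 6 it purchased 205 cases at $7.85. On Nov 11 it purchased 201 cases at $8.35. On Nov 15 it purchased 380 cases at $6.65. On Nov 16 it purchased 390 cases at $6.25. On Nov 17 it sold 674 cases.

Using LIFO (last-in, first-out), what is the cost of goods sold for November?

COGS = $4,326.10

Nov 17, 674 sold [LIFO — newest first]: 390 @ $6.25 + 284 @ $6.65 = $4,326.10
Ending inventory: 43 @ $10.10 + 205 @ $7.85 + 201 @ $8.35 + 96 @ $6.65 = $4,360.30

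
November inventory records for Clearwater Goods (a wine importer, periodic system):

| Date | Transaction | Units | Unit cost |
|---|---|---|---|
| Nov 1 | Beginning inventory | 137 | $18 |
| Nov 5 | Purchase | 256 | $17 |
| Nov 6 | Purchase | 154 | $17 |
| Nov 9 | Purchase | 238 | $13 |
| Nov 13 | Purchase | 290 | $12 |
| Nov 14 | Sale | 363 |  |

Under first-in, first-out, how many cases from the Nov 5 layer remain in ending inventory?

30

Nov 14, 363 sold [FIFO — oldest first]: 137 @ $18 + 226 @ $17 = $6,308
Ending inventory: 30 @ $17 + 154 @ $17 + 238 @ $13 + 290 @ $12 = $9,702
Check: goods available $16,010 = COGS $6,308 + ending $9,702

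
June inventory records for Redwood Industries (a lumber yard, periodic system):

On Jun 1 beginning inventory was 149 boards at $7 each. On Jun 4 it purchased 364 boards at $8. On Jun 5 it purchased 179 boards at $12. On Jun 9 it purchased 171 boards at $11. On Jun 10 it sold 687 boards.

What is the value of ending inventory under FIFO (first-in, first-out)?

Jun 10, 687 sold [FIFO — oldest first]: 149 @ $7 + 364 @ $8 + 174 @ $12 = $6,043
Ending inventory: 5 @ $12 + 171 @ $11 = $1,941
Check: goods available $7,984 = COGS $6,043 + ending $1,941

Ending inventory = $1,941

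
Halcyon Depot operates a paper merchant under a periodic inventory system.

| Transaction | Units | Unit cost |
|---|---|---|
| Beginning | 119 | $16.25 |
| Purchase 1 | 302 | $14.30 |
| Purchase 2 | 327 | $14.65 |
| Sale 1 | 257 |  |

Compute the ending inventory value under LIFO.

Sale 1 (257) [LIFO — newest first]: 257 @ $14.65 = $3,765.05
Ending inventory: 119 @ $16.25 + 302 @ $14.30 + 70 @ $14.65 = $7,277.85

Ending inventory = $7,277.85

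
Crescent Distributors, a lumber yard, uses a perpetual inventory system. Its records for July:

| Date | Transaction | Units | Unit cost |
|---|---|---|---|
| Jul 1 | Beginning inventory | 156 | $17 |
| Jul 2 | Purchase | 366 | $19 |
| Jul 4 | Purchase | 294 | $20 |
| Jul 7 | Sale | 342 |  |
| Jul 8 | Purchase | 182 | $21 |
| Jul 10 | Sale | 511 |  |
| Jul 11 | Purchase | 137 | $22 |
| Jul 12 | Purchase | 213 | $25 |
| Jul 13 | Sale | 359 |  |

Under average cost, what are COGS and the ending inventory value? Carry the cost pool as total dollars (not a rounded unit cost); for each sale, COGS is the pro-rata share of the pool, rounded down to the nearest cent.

COGS = $24,577.48; ending inventory = $3,069.52

After Jul 1: 156 on hand, pool $2,652.00 (≈ $17.0000 each)
After Jul 2: 522 on hand, pool $9,606.00 (≈ $18.4023 each)
After Jul 4: 816 on hand, pool $15,486.00 (≈ $18.9779 each)
Jul 7, sell 342: 342/816 × $15,486.00 → $6,490.45
After Jul 8: 656 on hand, pool $12,817.55 (≈ $19.5389 each)
Jul 10, sell 511: 511/656 × $12,817.55 → $9,984.40
After Jul 11: 282 on hand, pool $5,847.15 (≈ $20.7346 each)
After Jul 12: 495 on hand, pool $11,172.15 (≈ $22.5700 each)
Jul 13, sell 359: 359/495 × $11,172.15 → $8,102.63
Total COGS = $6,490.45 + $9,984.40 + $8,102.63 = $24,577.48
Ending inventory (cost pool remaining) = $3,069.52
Check: goods available $27,647.00 = COGS $24,577.48 + ending $3,069.52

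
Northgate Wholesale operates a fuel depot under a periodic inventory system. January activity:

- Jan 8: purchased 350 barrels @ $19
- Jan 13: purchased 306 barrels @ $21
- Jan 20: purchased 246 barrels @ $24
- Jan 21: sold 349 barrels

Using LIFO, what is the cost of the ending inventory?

Ending inventory = $10,913

Jan 21, 349 sold [LIFO — newest first]: 246 @ $24 + 103 @ $21 = $8,067
Ending inventory: 350 @ $19 + 203 @ $21 = $10,913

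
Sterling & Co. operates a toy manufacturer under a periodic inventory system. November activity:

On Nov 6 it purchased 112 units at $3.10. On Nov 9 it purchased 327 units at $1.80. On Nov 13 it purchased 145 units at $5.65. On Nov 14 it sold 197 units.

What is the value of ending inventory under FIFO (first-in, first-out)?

Ending inventory = $1,254.85

Nov 14, 197 sold [FIFO — oldest first]: 112 @ $3.10 + 85 @ $1.80 = $500.20
Ending inventory: 242 @ $1.80 + 145 @ $5.65 = $1,254.85
Check: goods available $1,755.05 = COGS $500.20 + ending $1,254.85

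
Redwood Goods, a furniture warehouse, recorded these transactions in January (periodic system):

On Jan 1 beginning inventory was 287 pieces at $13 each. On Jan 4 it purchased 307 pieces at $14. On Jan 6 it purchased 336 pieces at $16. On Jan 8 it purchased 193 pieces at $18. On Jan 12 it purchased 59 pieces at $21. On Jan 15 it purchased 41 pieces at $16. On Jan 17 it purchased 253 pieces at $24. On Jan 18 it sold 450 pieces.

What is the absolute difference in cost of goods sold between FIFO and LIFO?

FIFO COGS: 287 @ $13 + 163 @ $14 = $6,013
LIFO COGS: 253 @ $24 + 41 @ $16 + 59 @ $21 + 97 @ $18 = $9,713
Difference = |$6,013 − $9,713| = $3,700

$3,700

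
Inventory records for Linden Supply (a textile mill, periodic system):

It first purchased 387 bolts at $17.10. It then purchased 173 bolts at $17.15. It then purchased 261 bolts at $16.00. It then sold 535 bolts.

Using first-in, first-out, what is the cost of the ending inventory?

Sale 1 (535) [FIFO — oldest first]: 387 @ $17.10 + 148 @ $17.15 = $9,155.90
Ending inventory: 25 @ $17.15 + 261 @ $16.00 = $4,604.75

Ending inventory = $4,604.75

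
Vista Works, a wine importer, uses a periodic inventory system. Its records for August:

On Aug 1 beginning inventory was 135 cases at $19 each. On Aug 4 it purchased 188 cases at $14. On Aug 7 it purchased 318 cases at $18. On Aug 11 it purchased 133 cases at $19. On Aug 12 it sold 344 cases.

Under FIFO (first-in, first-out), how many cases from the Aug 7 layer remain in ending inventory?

Aug 12, 344 sold [FIFO — oldest first]: 135 @ $19 + 188 @ $14 + 21 @ $18 = $5,575
Ending inventory: 297 @ $18 + 133 @ $19 = $7,873
Check: goods available $13,448 = COGS $5,575 + ending $7,873

297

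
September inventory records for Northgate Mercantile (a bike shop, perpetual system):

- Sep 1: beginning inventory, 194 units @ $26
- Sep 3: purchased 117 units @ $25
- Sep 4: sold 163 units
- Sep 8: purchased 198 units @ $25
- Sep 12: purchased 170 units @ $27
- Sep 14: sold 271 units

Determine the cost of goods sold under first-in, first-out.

Sep 4, 163 sold [FIFO — oldest first]: 163 @ $26 = $4,238
Sep 14, 271 sold [FIFO — oldest first]: 31 @ $26 + 117 @ $25 + 123 @ $25 = $6,806
Total COGS = $4,238 + $6,806 = $11,044
Ending inventory: 75 @ $25 + 170 @ $27 = $6,465

COGS = $11,044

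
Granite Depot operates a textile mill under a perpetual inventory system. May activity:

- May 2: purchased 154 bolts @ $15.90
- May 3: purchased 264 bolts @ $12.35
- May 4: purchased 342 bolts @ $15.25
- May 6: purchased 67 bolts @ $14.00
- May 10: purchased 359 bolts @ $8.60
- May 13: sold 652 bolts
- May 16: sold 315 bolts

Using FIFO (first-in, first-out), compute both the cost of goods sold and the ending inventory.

May 13, 652 sold [FIFO — oldest first]: 154 @ $15.90 + 264 @ $12.35 + 234 @ $15.25 = $9,277.50
May 16, 315 sold [FIFO — oldest first]: 108 @ $15.25 + 67 @ $14.00 + 140 @ $8.60 = $3,789.00
Total COGS = $9,277.50 + $3,789.00 = $13,066.50
Ending inventory: 219 @ $8.60 = $1,883.40

COGS = $13,066.50; ending inventory = $1,883.40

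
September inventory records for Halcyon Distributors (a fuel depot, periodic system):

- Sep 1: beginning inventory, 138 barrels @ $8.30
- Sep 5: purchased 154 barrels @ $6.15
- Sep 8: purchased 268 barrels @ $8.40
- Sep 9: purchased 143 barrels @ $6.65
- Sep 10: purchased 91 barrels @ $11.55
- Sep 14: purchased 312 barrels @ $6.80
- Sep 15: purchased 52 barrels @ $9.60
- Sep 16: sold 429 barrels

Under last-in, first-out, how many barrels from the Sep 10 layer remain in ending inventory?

Sep 16, 429 sold [LIFO — newest first]: 52 @ $9.60 + 312 @ $6.80 + 65 @ $11.55 = $3,371.55
Ending inventory: 138 @ $8.30 + 154 @ $6.15 + 268 @ $8.40 + 143 @ $6.65 + 26 @ $11.55 = $5,594.95
Check: goods available $8,966.50 = COGS $3,371.55 + ending $5,594.95

26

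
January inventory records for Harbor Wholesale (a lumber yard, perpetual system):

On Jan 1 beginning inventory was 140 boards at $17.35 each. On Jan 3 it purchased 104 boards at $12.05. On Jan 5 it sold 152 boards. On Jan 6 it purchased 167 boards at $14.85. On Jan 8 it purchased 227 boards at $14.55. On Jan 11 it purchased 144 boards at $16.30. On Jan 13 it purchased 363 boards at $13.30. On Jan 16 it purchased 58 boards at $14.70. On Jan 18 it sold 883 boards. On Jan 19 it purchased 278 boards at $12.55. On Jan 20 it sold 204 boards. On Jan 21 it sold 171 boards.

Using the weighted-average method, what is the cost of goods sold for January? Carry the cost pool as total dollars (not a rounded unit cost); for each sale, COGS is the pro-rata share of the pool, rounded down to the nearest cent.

After Jan 1: 140 on hand, pool $2,429.00 (≈ $17.3500 each)
After Jan 3: 244 on hand, pool $3,682.20 (≈ $15.0910 each)
Jan 5, sell 152: 152/244 × $3,682.20 → $2,293.82
After Jan 6: 259 on hand, pool $3,868.33 (≈ $14.9356 each)
After Jan 8: 486 on hand, pool $7,171.18 (≈ $14.7555 each)
After Jan 11: 630 on hand, pool $9,518.38 (≈ $15.1085 each)
After Jan 13: 993 on hand, pool $14,346.28 (≈ $14.4474 each)
After Jan 16: 1051 on hand, pool $15,198.88 (≈ $14.4614 each)
Jan 18, sell 883: 883/1051 × $15,198.88 → $12,769.37
After Jan 19: 446 on hand, pool $5,918.41 (≈ $13.2700 each)
Jan 20, sell 204: 204/446 × $5,918.41 → $2,707.07
Jan 21, sell 171: 171/242 × $3,211.34 → $2,269.17
Total COGS = $2,293.82 + $12,769.37 + $2,707.07 + $2,269.17 = $20,039.43
Ending inventory (cost pool remaining) = $942.17

COGS = $20,039.43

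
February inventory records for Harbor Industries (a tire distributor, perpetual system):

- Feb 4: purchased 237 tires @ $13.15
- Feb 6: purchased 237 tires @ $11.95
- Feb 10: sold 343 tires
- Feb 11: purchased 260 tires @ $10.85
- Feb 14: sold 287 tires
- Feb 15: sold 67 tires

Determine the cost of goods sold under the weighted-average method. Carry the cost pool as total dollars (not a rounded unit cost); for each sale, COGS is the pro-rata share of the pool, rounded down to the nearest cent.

After Feb 4: 237 on hand, pool $3,116.55 (≈ $13.1500 each)
After Feb 6: 474 on hand, pool $5,948.70 (≈ $12.5500 each)
Feb 10, sell 343: 343/474 × $5,948.70 → $4,304.65
After Feb 11: 391 on hand, pool $4,465.05 (≈ $11.4196 each)
Feb 14, sell 287: 287/391 × $4,465.05 → $3,277.41
Feb 15, sell 67: 67/104 × $1,187.64 → $765.11
Total COGS = $4,304.65 + $3,277.41 + $765.11 = $8,347.17
Ending inventory (cost pool remaining) = $422.53

COGS = $8,347.17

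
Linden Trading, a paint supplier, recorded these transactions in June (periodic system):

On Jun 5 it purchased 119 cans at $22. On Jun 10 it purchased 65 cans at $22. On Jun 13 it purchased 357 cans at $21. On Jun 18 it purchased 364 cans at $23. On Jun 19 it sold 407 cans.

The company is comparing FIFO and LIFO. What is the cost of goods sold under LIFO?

COGS = $9,275

FIFO COGS: 119 @ $22 + 65 @ $22 + 223 @ $21 = $8,731
LIFO COGS: 364 @ $23 + 43 @ $21 = $9,275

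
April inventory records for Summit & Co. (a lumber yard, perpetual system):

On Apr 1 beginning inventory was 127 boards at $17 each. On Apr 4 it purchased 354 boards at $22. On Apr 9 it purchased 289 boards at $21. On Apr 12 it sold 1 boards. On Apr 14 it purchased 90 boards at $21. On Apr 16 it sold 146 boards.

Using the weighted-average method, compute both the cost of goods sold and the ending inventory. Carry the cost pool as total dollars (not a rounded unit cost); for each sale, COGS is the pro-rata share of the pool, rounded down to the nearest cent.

COGS = $3,060.65; ending inventory = $14,845.35

After Apr 1: 127 on hand, pool $2,159.00 (≈ $17.0000 each)
After Apr 4: 481 on hand, pool $9,947.00 (≈ $20.6798 each)
After Apr 9: 770 on hand, pool $16,016.00 (≈ $20.8000 each)
Apr 12, sell 1: 1/770 × $16,016.00 → $20.80
After Apr 14: 859 on hand, pool $17,885.20 (≈ $20.8210 each)
Apr 16, sell 146: 146/859 × $17,885.20 → $3,039.85
Total COGS = $20.80 + $3,039.85 = $3,060.65
Ending inventory (cost pool remaining) = $14,845.35
Check: goods available $17,906.00 = COGS $3,060.65 + ending $14,845.35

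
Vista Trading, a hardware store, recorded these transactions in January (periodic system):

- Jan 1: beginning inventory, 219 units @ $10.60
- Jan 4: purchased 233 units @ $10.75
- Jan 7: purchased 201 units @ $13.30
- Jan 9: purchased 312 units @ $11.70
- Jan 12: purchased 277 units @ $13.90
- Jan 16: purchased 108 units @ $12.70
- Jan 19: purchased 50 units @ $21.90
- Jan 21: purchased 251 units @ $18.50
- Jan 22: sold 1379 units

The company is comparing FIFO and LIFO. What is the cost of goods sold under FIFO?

FIFO COGS: 219 @ $10.60 + 233 @ $10.75 + 201 @ $13.30 + 312 @ $11.70 + 277 @ $13.90 + 108 @ $12.70 + 29 @ $21.90 = $17,006.85
LIFO COGS: 251 @ $18.50 + 50 @ $21.90 + 108 @ $12.70 + 277 @ $13.90 + 312 @ $11.70 + 201 @ $13.30 + 180 @ $10.75 = $19,219.10

COGS = $17,006.85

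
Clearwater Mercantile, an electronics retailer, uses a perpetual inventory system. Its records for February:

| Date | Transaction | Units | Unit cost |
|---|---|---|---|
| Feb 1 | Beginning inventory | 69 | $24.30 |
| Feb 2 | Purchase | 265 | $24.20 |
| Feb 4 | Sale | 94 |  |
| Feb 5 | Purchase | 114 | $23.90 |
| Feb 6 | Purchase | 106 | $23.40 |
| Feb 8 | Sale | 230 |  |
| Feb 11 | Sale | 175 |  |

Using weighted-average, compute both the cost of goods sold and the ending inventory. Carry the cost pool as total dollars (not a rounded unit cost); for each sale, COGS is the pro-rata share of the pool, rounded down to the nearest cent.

After Feb 1: 69 on hand, pool $1,676.70 (≈ $24.3000 each)
After Feb 2: 334 on hand, pool $8,089.70 (≈ $24.2207 each)
Feb 4, sell 94: 94/334 × $8,089.70 → $2,276.74
After Feb 5: 354 on hand, pool $8,537.56 (≈ $24.1174 each)
After Feb 6: 460 on hand, pool $11,017.96 (≈ $23.9521 each)
Feb 8, sell 230: 230/460 × $11,017.96 → $5,508.98
Feb 11, sell 175: 175/230 × $5,508.98 → $4,191.61
Total COGS = $2,276.74 + $5,508.98 + $4,191.61 = $11,977.33
Ending inventory (cost pool remaining) = $1,317.37

COGS = $11,977.33; ending inventory = $1,317.37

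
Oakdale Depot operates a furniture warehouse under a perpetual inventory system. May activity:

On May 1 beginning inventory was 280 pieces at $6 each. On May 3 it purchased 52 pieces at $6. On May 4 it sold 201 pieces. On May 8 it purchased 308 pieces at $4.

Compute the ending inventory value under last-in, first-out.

Ending inventory = $2,018

May 4, 201 sold [LIFO — newest first]: 52 @ $6 + 149 @ $6 = $1,206
Ending inventory: 131 @ $6 + 308 @ $4 = $2,018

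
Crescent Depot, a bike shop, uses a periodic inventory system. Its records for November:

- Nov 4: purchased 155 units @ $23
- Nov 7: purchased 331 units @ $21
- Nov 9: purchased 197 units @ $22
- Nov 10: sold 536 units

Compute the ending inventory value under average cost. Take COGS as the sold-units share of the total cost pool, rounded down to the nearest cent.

Nov 10, sell 536: 536/683 × $14,850.00 → $11,653.87
Ending inventory (cost pool remaining) = $3,196.13

Ending inventory = $3,196.13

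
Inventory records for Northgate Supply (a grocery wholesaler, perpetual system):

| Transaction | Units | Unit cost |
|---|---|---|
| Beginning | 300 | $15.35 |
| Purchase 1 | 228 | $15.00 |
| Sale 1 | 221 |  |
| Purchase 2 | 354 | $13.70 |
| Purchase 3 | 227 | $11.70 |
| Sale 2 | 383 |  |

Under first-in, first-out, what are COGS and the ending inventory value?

Sale 1 (221) [FIFO — oldest first]: 221 @ $15.35 = $3,392.35
Sale 2 (383) [FIFO — oldest first]: 79 @ $15.35 + 228 @ $15.00 + 76 @ $13.70 = $5,673.85
Total COGS = $3,392.35 + $5,673.85 = $9,066.20
Ending inventory: 278 @ $13.70 + 227 @ $11.70 = $6,464.50
Check: goods available $15,530.70 = COGS $9,066.20 + ending $6,464.50

COGS = $9,066.20; ending inventory = $6,464.50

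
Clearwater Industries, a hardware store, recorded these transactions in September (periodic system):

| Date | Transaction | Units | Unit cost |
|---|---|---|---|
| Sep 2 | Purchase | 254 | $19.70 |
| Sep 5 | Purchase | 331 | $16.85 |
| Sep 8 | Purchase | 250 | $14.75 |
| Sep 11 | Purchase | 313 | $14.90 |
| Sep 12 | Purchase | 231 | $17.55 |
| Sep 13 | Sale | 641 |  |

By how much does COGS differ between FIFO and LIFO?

$1,258.65

FIFO COGS: 254 @ $19.70 + 331 @ $16.85 + 56 @ $14.75 = $11,407.15
LIFO COGS: 231 @ $17.55 + 313 @ $14.90 + 97 @ $14.75 = $10,148.50
Difference = |$11,407.15 − $10,148.50| = $1,258.65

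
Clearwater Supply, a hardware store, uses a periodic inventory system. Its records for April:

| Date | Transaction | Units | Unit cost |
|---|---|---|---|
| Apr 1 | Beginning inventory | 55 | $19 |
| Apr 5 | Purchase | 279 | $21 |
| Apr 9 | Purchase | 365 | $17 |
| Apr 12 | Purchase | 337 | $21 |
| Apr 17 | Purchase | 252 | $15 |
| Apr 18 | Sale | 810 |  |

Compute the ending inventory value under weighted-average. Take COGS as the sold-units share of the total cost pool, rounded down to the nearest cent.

Apr 18, sell 810: 810/1288 × $23,966.00 → $15,071.78
Ending inventory (cost pool remaining) = $8,894.22

Ending inventory = $8,894.22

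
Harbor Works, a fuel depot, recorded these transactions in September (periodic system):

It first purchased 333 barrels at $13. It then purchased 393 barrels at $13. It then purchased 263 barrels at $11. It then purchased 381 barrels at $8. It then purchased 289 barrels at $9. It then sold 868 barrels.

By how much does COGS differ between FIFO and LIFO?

FIFO COGS: 333 @ $13 + 393 @ $13 + 142 @ $11 = $11,000
LIFO COGS: 289 @ $9 + 381 @ $8 + 198 @ $11 = $7,827
Difference = |$11,000 − $7,827| = $3,173

$3,173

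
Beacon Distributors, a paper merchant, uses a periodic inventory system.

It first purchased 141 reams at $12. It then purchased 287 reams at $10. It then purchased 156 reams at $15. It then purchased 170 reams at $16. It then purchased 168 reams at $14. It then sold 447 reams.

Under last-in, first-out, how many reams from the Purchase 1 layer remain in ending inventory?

Sale 1 (447) [LIFO — newest first]: 168 @ $14 + 170 @ $16 + 109 @ $15 = $6,707
Ending inventory: 141 @ $12 + 287 @ $10 + 47 @ $15 = $5,267

141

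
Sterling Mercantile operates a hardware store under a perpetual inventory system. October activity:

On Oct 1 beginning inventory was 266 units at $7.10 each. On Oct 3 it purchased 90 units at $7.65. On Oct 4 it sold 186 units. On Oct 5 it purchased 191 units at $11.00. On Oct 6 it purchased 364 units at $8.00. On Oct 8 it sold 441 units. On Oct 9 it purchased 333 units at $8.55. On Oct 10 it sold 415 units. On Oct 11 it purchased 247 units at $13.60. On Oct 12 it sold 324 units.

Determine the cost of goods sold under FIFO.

Oct 4, 186 sold [FIFO — oldest first]: 186 @ $7.10 = $1,320.60
Oct 8, 441 sold [FIFO — oldest first]: 80 @ $7.10 + 90 @ $7.65 + 191 @ $11.00 + 80 @ $8.00 = $3,997.50
Oct 10, 415 sold [FIFO — oldest first]: 284 @ $8.00 + 131 @ $8.55 = $3,392.05
Oct 12, 324 sold [FIFO — oldest first]: 202 @ $8.55 + 122 @ $13.60 = $3,386.30
Total COGS = $1,320.60 + $3,997.50 + $3,392.05 + $3,386.30 = $12,096.45
Ending inventory: 125 @ $13.60 = $1,700.00

COGS = $12,096.45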